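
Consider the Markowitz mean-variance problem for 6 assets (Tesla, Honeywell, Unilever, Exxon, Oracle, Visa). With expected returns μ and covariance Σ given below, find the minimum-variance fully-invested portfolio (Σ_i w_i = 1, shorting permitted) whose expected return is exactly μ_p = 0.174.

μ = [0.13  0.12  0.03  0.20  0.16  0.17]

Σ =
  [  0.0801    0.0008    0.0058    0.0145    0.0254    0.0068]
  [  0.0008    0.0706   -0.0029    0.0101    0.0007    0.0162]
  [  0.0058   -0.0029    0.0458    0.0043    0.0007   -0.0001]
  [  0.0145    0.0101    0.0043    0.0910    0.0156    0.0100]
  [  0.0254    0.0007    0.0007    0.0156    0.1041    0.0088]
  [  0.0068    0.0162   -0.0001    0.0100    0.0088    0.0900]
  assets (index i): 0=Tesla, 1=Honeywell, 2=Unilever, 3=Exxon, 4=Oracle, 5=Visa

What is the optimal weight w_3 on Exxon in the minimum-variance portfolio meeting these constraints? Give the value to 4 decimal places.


0.3289

u=Σ⁻¹μ = [0.8706  1.1626  0.4568  1.5961  0.9609  1.3430]
v=Σ⁻¹𝟙 = [7.2561  12.4510  21.0977  5.6145  6.1670  7.1183]
a=μᵀu=0.967688  b=𝟙ᵀu=6.390081  c=𝟙ᵀv=59.704621  D=ac−b²=16.942306
λ₁=(c·0.174−b)/D = (59.704621·0.174−6.390081)/16.942306 = 0.236008
λ₂=(a−b·0.174)/D = (0.967688−6.390081·0.174)/16.942306 = -0.008510
w* = 0.236008·u + -0.008510·v:
  w_0 = 0.236008·0.8706 + -0.008510·7.2561 = 0.1437  (Tesla)
  w_1 = 0.236008·1.1626 + -0.008510·12.4510 = 0.1684  (Honeywell)
  w_2 = 0.236008·0.4568 + -0.008510·21.0977 = -0.0717  (Unilever)
  w_3 = 0.236008·1.5961 + -0.008510·5.6145 = 0.3289  (Exxon)
  w_4 = 0.236008·0.9609 + -0.008510·6.1670 = 0.1743  (Oracle)
  w_5 = 0.236008·1.3430 + -0.008510·7.1183 = 0.2564  (Visa)
Σw_i=1.0000  μᵀw=0.1740
σ²=wᵀΣw=λ₁·μ_p+λ₂ = 0.236008·0.174 + -0.008510 = 0.032555 ≈ 0.0326


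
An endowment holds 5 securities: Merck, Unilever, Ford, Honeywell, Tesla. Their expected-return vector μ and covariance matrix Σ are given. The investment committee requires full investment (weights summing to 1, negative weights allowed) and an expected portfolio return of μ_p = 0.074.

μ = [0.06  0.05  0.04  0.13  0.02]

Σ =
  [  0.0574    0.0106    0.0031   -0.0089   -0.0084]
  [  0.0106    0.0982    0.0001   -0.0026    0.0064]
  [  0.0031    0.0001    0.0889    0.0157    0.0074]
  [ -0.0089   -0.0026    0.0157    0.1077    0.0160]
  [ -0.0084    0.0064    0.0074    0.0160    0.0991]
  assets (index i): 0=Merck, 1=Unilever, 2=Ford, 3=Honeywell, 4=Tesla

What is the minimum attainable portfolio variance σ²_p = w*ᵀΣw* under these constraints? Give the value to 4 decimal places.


g=Σ⁻¹μ = [1.1656  0.4135  0.1784  1.2793  0.0540]
h=Σ⁻¹𝟙 = [18.1622  7.8407  8.3623  8.3978  9.1437]
a=μᵀg=0.265139  b=𝟙ᵀg=3.090849  c=𝟙ᵀh=51.906682  D=ac−b²=4.209136
λ₁=(c·0.074−b)/D = (51.906682·0.074−3.090849)/4.209136 = 0.178242
λ₂=(a−b·0.074)/D = (0.265139−3.090849·0.074)/4.209136 = 0.008652
w* = 0.178242·g + 0.008652·h:
  w_0 = 0.178242·1.1656 + 0.008652·18.1622 = 0.3649  (Merck)
  w_1 = 0.178242·0.4135 + 0.008652·7.8407 = 0.1415  (Unilever)
  w_2 = 0.178242·0.1784 + 0.008652·8.3623 = 0.1041  (Ford)
  w_3 = 0.178242·1.2793 + 0.008652·8.3978 = 0.3007  (Honeywell)
  w_4 = 0.178242·0.0540 + 0.008652·9.1437 = 0.0887  (Tesla)
Σw_i=1.0000  μᵀw=0.0740
σ²=wᵀΣw=λ₁·μ_p+λ₂ = 0.178242·0.074 + 0.008652 = 0.021842 ≈ 0.0218

0.0218


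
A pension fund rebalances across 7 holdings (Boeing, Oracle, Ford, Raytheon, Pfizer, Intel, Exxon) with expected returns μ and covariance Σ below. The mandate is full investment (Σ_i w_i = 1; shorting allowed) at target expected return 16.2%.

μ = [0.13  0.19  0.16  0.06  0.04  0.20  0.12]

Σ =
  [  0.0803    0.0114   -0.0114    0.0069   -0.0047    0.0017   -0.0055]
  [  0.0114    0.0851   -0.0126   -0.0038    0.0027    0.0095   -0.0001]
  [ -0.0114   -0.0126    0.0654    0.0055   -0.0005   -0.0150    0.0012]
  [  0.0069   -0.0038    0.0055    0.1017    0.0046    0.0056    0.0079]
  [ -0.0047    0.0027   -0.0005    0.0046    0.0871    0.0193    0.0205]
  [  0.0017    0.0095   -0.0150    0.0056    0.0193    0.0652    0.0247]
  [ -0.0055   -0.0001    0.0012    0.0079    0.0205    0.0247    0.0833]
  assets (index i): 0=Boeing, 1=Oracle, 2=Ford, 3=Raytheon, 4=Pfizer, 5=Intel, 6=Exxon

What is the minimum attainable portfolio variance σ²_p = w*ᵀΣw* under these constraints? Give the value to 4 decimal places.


0.0132

x=Σ⁻¹μ = [1.7987  2.2058  3.9675  0.1178  -0.4036  3.5124  0.5515]
y=Σ⁻¹𝟙 = [13.9719  11.7839  22.4459  6.5634  7.2208  13.3470  6.2610]
a=μᵀx=2.047299  b=𝟙ᵀx=11.749991  c=𝟙ᵀy=81.593943  D=ac−b²=28.984892
λ₁=(c·0.162−b)/D = (81.593943·0.162−11.749991)/28.984892 = 0.050655
λ₂=(a−b·0.162)/D = (2.047299−11.749991·0.162)/28.984892 = 0.004961
w* = 0.050655·x + 0.004961·y:
  w_0 = 0.050655·1.7987 + 0.004961·13.9719 = 0.1604  (Boeing)
  w_1 = 0.050655·2.2058 + 0.004961·11.7839 = 0.1702  (Oracle)
  w_2 = 0.050655·3.9675 + 0.004961·22.4459 = 0.3123  (Ford)
  w_3 = 0.050655·0.1178 + 0.004961·6.5634 = 0.0385  (Raytheon)
  w_4 = 0.050655·-0.4036 + 0.004961·7.2208 = 0.0154  (Pfizer)
  w_5 = 0.050655·3.5124 + 0.004961·13.3470 = 0.2441  (Intel)
  w_6 = 0.050655·0.5515 + 0.004961·6.2610 = 0.0590  (Exxon)
Σw_i=1.0000  μᵀw=0.1620
σ²=wᵀΣw=λ₁·μ_p+λ₂ = 0.050655·0.162 + 0.004961 = 0.013167 ≈ 0.0132


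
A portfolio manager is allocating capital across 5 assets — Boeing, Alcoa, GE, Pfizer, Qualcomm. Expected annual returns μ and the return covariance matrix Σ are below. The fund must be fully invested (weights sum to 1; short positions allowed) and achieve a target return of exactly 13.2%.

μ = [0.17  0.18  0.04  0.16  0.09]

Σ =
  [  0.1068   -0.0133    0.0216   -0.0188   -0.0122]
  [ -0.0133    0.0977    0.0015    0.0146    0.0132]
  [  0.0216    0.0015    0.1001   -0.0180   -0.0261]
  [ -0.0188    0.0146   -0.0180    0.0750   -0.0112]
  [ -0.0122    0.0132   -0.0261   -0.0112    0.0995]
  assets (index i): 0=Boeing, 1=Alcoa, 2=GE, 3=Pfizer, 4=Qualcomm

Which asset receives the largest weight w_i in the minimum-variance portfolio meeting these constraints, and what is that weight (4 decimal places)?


Pfizer (0.3051)

p=Σ⁻¹μ = [2.2918  1.5163  0.7837  2.8259  1.5080]
q=Σ⁻¹𝟙 = [12.7754  6.1604  15.5497  21.6542  17.3158]
a=μᵀp=1.281758  b=𝟙ᵀp=8.925766  c=𝟙ᵀq=73.455484  D=ac−b²=14.482833
λ₁=(c·0.132−b)/D = (73.455484·0.132−8.925766)/14.482833 = 0.053191
λ₂=(a−b·0.132)/D = (1.281758−8.925766·0.132)/14.482833 = 0.007150
w* = 0.053191·p + 0.007150·q:
  w_0 = 0.053191·2.2918 + 0.007150·12.7754 = 0.2133  (Boeing)
  w_1 = 0.053191·1.5163 + 0.007150·6.1604 = 0.1247  (Alcoa)
  w_2 = 0.053191·0.7837 + 0.007150·15.5497 = 0.1529  (GE)
  w_3 = 0.053191·2.8259 + 0.007150·21.6542 = 0.3051  (Pfizer)
  w_4 = 0.053191·1.5080 + 0.007150·17.3158 = 0.2040  (Qualcomm)
Σw_i=1.0000  μᵀw=0.1320
σ²=wᵀΣw=λ₁·μ_p+λ₂ = 0.053191·0.132 + 0.007150 = 0.014172 ≈ 0.0142


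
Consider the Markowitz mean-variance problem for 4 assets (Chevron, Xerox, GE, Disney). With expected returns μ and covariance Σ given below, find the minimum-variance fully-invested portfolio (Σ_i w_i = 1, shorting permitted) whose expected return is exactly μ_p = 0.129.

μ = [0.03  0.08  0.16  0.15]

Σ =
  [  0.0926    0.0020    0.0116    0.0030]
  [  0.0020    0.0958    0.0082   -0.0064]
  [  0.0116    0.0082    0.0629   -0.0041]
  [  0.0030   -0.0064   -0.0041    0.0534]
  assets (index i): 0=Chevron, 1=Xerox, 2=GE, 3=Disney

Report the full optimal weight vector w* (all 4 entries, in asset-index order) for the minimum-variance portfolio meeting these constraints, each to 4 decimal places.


u=Σ⁻¹μ = [-0.1285  0.8181  2.6641  3.1188]
v=Σ⁻¹𝟙 = [8.1033  10.4153  14.3904  20.6245]
a=μᵀu=0.955660  b=𝟙ᵀu=6.472467  c=𝟙ᵀv=53.533562  D=ac−b²=9.267080
λ₁=(c·0.129−b)/D = (53.533562·0.129−6.472467)/9.267080 = 0.046764
λ₂=(a−b·0.129)/D = (0.955660−6.472467·0.129)/9.267080 = 0.013026
w* = 0.046764·u + 0.013026·v:
  w_0 = 0.046764·-0.1285 + 0.013026·8.1033 = 0.0995  (Chevron)
  w_1 = 0.046764·0.8181 + 0.013026·10.4153 = 0.1739  (Xerox)
  w_2 = 0.046764·2.6641 + 0.013026·14.3904 = 0.3120  (GE)
  w_3 = 0.046764·3.1188 + 0.013026·20.6245 = 0.4145  (Disney)
Σw_i=1.0000  μᵀw=0.1290
σ²=wᵀΣw=λ₁·μ_p+λ₂ = 0.046764·0.129 + 0.013026 = 0.019058 ≈ 0.0191

0.0995  0.1739  0.3120  0.4145


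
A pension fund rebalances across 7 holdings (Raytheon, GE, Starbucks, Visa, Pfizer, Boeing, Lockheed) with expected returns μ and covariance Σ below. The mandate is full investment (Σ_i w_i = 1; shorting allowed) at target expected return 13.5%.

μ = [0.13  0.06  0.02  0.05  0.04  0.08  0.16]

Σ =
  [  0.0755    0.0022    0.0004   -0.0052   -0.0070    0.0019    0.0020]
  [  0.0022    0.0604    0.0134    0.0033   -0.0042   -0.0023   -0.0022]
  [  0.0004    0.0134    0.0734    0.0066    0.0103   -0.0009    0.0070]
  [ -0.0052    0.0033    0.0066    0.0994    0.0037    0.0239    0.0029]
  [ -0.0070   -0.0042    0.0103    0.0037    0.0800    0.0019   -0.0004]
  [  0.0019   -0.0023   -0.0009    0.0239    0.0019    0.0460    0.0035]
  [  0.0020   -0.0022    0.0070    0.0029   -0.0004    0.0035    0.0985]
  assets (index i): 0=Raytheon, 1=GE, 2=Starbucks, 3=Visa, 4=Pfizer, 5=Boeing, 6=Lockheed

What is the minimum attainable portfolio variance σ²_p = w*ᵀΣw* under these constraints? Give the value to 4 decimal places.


p=Σ⁻¹μ = [1.6840  1.1287  -0.1840  0.1321  0.6963  1.5053  1.5739]
q=Σ⁻¹𝟙 = [13.5412  16.0215  7.7817  4.5122  12.9190  18.5748  8.9418]
a=μᵀp=0.689669  b=𝟙ᵀp=6.536314  c=𝟙ᵀq=82.292102  D=ac−b²=14.030910
λ₁=(c·0.135−b)/D = (82.292102·0.135−6.536314)/14.030910 = 0.325932
λ₂=(a−b·0.135)/D = (0.689669−6.536314·0.135)/14.030910 = -0.013736
w* = 0.325932·p + -0.013736·q:
  w_0 = 0.325932·1.6840 + -0.013736·13.5412 = 0.3629  (Raytheon)
  w_1 = 0.325932·1.1287 + -0.013736·16.0215 = 0.1478  (GE)
  w_2 = 0.325932·-0.1840 + -0.013736·7.7817 = -0.1669  (Starbucks)
  w_3 = 0.325932·0.1321 + -0.013736·4.5122 = -0.0189  (Visa)
  w_4 = 0.325932·0.6963 + -0.013736·12.9190 = 0.0495  (Pfizer)
  w_5 = 0.325932·1.5053 + -0.013736·18.5748 = 0.2355  (Boeing)
  w_6 = 0.325932·1.5739 + -0.013736·8.9418 = 0.3902  (Lockheed)
Σw_i=1.0000  μᵀw=0.1350
σ²=wᵀΣw=λ₁·μ_p+λ₂ = 0.325932·0.135 + -0.013736 = 0.030264 ≈ 0.0303

0.0303


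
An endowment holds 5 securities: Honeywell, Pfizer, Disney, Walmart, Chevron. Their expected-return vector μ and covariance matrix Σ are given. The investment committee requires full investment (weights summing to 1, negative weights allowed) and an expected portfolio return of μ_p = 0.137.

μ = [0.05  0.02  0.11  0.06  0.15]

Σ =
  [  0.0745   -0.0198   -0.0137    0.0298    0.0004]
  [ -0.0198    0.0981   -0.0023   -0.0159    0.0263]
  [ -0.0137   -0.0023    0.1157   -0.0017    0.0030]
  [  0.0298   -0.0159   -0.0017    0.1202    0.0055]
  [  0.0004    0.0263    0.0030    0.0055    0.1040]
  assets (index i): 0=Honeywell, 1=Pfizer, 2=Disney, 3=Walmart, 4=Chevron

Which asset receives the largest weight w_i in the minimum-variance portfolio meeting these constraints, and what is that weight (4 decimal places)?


Chevron (0.6075)

u=Σ⁻¹μ = [0.7555  0.0531  1.0094  0.2699  1.3826]
v=Σ⁻¹𝟙 = [16.5540  13.2426  10.8079  5.8646  5.5810]
a=μᵀu=0.373448  b=𝟙ᵀu=3.470442  c=𝟙ᵀv=52.050041  D=ac−b²=7.394018
λ₁=(c·0.137−b)/D = (52.050041·0.137−3.470442)/7.394018 = 0.495051
λ₂=(a−b·0.137)/D = (0.373448−3.470442·0.137)/7.394018 = -0.013795
w* = 0.495051·u + -0.013795·v:
  w_0 = 0.495051·0.7555 + -0.013795·16.5540 = 0.1456  (Honeywell)
  w_1 = 0.495051·0.0531 + -0.013795·13.2426 = -0.1564  (Pfizer)
  w_2 = 0.495051·1.0094 + -0.013795·10.8079 = 0.3506  (Disney)
  w_3 = 0.495051·0.2699 + -0.013795·5.8646 = 0.0527  (Walmart)
  w_4 = 0.495051·1.3826 + -0.013795·5.5810 = 0.6075  (Chevron)
Σw_i=1.0000  μᵀw=0.1370
σ²=wᵀΣw=λ₁·μ_p+λ₂ = 0.495051·0.137 + -0.013795 = 0.054027 ≈ 0.0540


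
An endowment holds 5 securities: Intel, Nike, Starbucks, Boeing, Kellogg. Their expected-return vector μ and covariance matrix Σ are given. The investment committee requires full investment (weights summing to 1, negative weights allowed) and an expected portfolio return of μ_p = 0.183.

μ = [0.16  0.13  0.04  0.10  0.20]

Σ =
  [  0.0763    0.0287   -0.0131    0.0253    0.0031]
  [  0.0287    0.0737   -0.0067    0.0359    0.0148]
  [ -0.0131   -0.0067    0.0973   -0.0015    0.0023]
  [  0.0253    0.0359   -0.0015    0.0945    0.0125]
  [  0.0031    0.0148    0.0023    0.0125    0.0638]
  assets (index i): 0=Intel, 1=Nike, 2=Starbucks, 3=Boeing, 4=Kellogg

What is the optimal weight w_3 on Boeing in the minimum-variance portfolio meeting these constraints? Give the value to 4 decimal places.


-0.0515

u=Σ⁻¹μ = [1.9034  0.5053  0.6332  -0.0177  2.9057]
v=Σ⁻¹𝟙 = [11.1390  5.8996  11.9461  3.8852  12.5723]
a=μᵀu=0.974947  b=𝟙ᵀu=5.930018  c=𝟙ᵀv=45.442274  D=ac−b²=9.138685
λ₁=(c·0.183−b)/D = (45.442274·0.183−5.930018)/9.138685 = 0.261079
λ₂=(a−b·0.183)/D = (0.974947−5.930018·0.183)/9.138685 = -0.012064
w* = 0.261079·u + -0.012064·v:
  w_0 = 0.261079·1.9034 + -0.012064·11.1390 = 0.3626  (Intel)
  w_1 = 0.261079·0.5053 + -0.012064·5.8996 = 0.0608  (Nike)
  w_2 = 0.261079·0.6332 + -0.012064·11.9461 = 0.0212  (Starbucks)
  w_3 = 0.261079·-0.0177 + -0.012064·3.8852 = -0.0515  (Boeing)
  w_4 = 0.261079·2.9057 + -0.012064·12.5723 = 0.6070  (Kellogg)
Σw_i=1.0000  μᵀw=0.1830
σ²=wᵀΣw=λ₁·μ_p+λ₂ = 0.261079·0.183 + -0.012064 = 0.035714 ≈ 0.0357


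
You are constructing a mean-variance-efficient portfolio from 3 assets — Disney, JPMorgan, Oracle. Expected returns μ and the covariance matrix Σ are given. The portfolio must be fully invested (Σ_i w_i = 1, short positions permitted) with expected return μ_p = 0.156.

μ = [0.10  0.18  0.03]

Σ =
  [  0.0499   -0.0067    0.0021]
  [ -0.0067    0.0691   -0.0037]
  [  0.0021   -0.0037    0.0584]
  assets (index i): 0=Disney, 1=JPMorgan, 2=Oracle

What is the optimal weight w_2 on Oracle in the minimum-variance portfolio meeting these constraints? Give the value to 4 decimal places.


u=Σ⁻¹μ = [2.3632  2.8667  0.6103]
v=Σ⁻¹𝟙 = [21.6561  17.5061  17.4537]
a=μᵀu=0.770648  b=𝟙ᵀu=5.840324  c=𝟙ᵀv=56.615902  D=ac−b²=9.521531
λ₁=(c·0.156−b)/D = (56.615902·0.156−5.840324)/9.521531 = 0.314210
λ₂=(a−b·0.156)/D = (0.770648−5.840324·0.156)/9.521531 = -0.014750
w* = 0.314210·u + -0.014750·v:
  w_0 = 0.314210·2.3632 + -0.014750·21.6561 = 0.4231  (Disney)
  w_1 = 0.314210·2.8667 + -0.014750·17.5061 = 0.6425  (JPMorgan)
  w_2 = 0.314210·0.6103 + -0.014750·17.4537 = -0.0657  (Oracle)
Σw_i=1.0000  μᵀw=0.1560
σ²=wᵀΣw=λ₁·μ_p+λ₂ = 0.314210·0.156 + -0.014750 = 0.034267 ≈ 0.0343

-0.0657


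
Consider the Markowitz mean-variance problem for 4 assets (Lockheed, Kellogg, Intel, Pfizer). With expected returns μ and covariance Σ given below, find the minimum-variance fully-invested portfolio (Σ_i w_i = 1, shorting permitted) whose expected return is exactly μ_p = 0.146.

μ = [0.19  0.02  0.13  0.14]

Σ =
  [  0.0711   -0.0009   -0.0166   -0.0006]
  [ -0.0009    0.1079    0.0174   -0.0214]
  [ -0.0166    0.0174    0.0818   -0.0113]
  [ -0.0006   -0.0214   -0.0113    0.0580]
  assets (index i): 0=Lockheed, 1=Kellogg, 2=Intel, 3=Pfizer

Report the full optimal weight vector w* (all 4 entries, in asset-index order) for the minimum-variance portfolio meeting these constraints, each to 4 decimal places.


p=Σ⁻¹μ = [3.3115  0.4092  2.6033  3.1062]
q=Σ⁻¹𝟙 = [18.3768  11.6549  16.9329  25.0307]
a=μᵀp=1.410671  b=𝟙ᵀp=9.430271  c=𝟙ᵀq=71.995337  D=ac−b²=12.631749
λ₁=(c·0.146−b)/D = (71.995337·0.146−9.430271)/12.631749 = 0.085582
λ₂=(a−b·0.146)/D = (1.410671−9.430271·0.146)/12.631749 = 0.002680
w* = 0.085582·p + 0.002680·q:
  w_0 = 0.085582·3.3115 + 0.002680·18.3768 = 0.3327  (Lockheed)
  w_1 = 0.085582·0.4092 + 0.002680·11.6549 = 0.0663  (Kellogg)
  w_2 = 0.085582·2.6033 + 0.002680·16.9329 = 0.2682  (Intel)
  w_3 = 0.085582·3.1062 + 0.002680·25.0307 = 0.3329  (Pfizer)
Σw_i=1.0000  μᵀw=0.1460
σ²=wᵀΣw=λ₁·μ_p+λ₂ = 0.085582·0.146 + 0.002680 = 0.015175 ≈ 0.0152

0.3327  0.0663  0.2682  0.3329


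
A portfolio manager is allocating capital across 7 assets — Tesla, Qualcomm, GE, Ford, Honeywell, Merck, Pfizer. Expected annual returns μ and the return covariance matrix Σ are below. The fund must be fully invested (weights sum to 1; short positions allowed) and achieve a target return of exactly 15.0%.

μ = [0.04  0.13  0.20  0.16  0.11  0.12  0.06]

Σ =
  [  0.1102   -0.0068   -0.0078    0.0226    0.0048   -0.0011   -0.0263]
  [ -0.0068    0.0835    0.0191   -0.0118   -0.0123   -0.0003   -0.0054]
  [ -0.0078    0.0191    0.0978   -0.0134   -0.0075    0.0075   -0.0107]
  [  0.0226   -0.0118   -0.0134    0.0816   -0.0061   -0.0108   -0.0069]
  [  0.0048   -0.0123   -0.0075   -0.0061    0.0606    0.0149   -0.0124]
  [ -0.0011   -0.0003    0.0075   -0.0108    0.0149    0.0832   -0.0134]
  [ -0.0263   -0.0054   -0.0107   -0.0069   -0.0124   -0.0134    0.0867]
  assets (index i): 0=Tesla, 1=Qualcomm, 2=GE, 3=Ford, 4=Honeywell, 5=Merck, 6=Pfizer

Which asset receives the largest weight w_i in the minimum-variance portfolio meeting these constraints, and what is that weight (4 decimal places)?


g=Σ⁻¹μ = [0.4190  2.0427  2.4522  3.1341  2.8924  1.4675  2.1389]
h=Σ⁻¹𝟙 = [12.2453  17.8424  14.0371  19.4713  24.7816  13.1308  25.2156]
a=μᵀg=1.896801  b=𝟙ᵀg=14.546748  c=𝟙ᵀh=126.723954  D=ac−b²=28.762240
λ₁=(c·0.150−b)/D = (126.723954·0.150−14.546748)/28.762240 = 0.155129
λ₂=(a−b·0.150)/D = (1.896801−14.546748·0.150)/28.762240 = -0.009916
w* = 0.155129·g + -0.009916·h:
  w_0 = 0.155129·0.4190 + -0.009916·12.2453 = -0.0564  (Tesla)
  w_1 = 0.155129·2.0427 + -0.009916·17.8424 = 0.1399  (Qualcomm)
  w_2 = 0.155129·2.4522 + -0.009916·14.0371 = 0.2412  (GE)
  w_3 = 0.155129·3.1341 + -0.009916·19.4713 = 0.2931  (Ford)
  w_4 = 0.155129·2.8924 + -0.009916·24.7816 = 0.2030  (Honeywell)
  w_5 = 0.155129·1.4675 + -0.009916·13.1308 = 0.0974  (Merck)
  w_6 = 0.155129·2.1389 + -0.009916·25.2156 = 0.0818  (Pfizer)
Σw_i=1.0000  μᵀw=0.1500
σ²=wᵀΣw=λ₁·μ_p+λ₂ = 0.155129·0.150 + -0.009916 = 0.013353 ≈ 0.0134

Ford (0.2931)


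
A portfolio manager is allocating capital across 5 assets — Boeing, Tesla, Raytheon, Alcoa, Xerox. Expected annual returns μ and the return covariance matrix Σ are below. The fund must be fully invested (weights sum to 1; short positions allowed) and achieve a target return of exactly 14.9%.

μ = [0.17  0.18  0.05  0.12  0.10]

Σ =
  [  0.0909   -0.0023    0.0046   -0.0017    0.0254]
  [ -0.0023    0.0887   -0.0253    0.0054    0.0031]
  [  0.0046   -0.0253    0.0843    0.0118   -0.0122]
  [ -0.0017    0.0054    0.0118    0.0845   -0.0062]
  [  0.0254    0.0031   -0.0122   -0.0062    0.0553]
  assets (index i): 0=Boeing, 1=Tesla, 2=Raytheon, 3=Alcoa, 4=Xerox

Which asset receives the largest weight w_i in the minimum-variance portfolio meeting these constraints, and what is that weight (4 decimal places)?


g=Σ⁻¹μ = [1.4974  2.2949  1.2302  1.2346  1.4017]
h=Σ⁻¹𝟙 = [5.1234  15.1261  17.6043  9.9713  19.8837]
a=μᵀg=1.017475  b=𝟙ᵀg=7.658825  c=𝟙ᵀh=67.708873  D=ac−b²=10.234493
λ₁=(c·0.149−b)/D = (67.708873·0.149−7.658825)/10.234493 = 0.237413
λ₂=(a−b·0.149)/D = (1.017475−7.658825·0.149)/10.234493 = -0.012086
w* = 0.237413·g + -0.012086·h:
  w_0 = 0.237413·1.4974 + -0.012086·5.1234 = 0.2936  (Boeing)
  w_1 = 0.237413·2.2949 + -0.012086·15.1261 = 0.3620  (Tesla)
  w_2 = 0.237413·1.2302 + -0.012086·17.6043 = 0.0793  (Raytheon)
  w_3 = 0.237413·1.2346 + -0.012086·9.9713 = 0.1726  (Alcoa)
  w_4 = 0.237413·1.4017 + -0.012086·19.8837 = 0.0925  (Xerox)
Σw_i=1.0000  μᵀw=0.1490
σ²=wᵀΣw=λ₁·μ_p+λ₂ = 0.237413·0.149 + -0.012086 = 0.023289 ≈ 0.0233

Tesla (0.3620)


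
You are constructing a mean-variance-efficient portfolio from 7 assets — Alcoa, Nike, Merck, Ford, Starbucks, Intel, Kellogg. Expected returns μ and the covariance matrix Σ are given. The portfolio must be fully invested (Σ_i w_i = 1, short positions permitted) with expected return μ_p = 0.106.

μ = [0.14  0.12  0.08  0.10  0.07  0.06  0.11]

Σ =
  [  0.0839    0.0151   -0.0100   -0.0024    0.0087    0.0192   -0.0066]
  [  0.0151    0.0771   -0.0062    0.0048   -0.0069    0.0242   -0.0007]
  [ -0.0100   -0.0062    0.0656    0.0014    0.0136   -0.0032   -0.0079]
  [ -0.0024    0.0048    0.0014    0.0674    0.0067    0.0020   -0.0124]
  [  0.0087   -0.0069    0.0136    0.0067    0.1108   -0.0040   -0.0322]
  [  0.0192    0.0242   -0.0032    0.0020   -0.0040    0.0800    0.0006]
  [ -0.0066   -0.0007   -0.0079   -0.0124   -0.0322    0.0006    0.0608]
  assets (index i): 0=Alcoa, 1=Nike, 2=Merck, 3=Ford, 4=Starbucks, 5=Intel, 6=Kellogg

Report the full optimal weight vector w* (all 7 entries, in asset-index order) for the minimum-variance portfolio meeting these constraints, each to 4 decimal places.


0.1646  0.1231  0.1535  0.1692  0.1053  -0.0068  0.2911

p=Σ⁻¹μ = [1.8263  1.3707  1.7306  1.8991  1.1947  -0.0460  3.2686]
q=Σ⁻¹𝟙 = [12.1341  10.2981  18.7932  18.3135  14.8133  7.2684  31.8335]
a=μᵀp=1.188946  b=𝟙ᵀp=11.244078  c=𝟙ᵀq=113.454152  D=ac−b²=8.461602
λ₁=(c·0.106−b)/D = (113.454152·0.106−11.244078)/8.461602 = 0.092425
λ₂=(a−b·0.106)/D = (1.188946−11.244078·0.106)/8.461602 = -0.000346
w* = 0.092425·p + -0.000346·q:
  w_0 = 0.092425·1.8263 + -0.000346·12.1341 = 0.1646  (Alcoa)
  w_1 = 0.092425·1.3707 + -0.000346·10.2981 = 0.1231  (Nike)
  w_2 = 0.092425·1.7306 + -0.000346·18.7932 = 0.1535  (Merck)
  w_3 = 0.092425·1.8991 + -0.000346·18.3135 = 0.1692  (Ford)
  w_4 = 0.092425·1.1947 + -0.000346·14.8133 = 0.1053  (Starbucks)
  w_5 = 0.092425·-0.0460 + -0.000346·7.2684 = -0.0068  (Intel)
  w_6 = 0.092425·3.2686 + -0.000346·31.8335 = 0.2911  (Kellogg)
Σw_i=1.0000  μᵀw=0.1060
σ²=wᵀΣw=λ₁·μ_p+λ₂ = 0.092425·0.106 + -0.000346 = 0.009451 ≈ 0.0095


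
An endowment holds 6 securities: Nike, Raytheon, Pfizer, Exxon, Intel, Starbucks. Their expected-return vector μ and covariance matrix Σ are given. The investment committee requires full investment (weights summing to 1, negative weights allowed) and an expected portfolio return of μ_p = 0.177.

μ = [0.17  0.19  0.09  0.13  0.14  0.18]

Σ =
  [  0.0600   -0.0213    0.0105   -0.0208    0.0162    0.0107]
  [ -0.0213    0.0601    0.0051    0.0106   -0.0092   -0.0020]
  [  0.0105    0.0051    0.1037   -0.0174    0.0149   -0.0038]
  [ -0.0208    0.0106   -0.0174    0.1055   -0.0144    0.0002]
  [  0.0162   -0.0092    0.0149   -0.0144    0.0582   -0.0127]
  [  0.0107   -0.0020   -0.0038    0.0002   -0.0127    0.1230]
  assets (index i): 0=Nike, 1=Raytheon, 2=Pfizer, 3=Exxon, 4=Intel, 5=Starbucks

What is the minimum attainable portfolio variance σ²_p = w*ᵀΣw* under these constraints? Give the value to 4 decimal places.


x=Σ⁻¹μ = [4.1629  4.7400  0.2040  1.9835  2.7544  1.4658]
y=Σ⁻¹𝟙 = [22.9994  24.7477  6.2585  15.0961  18.7088  8.6322]
a=μᵀx=2.533987  b=𝟙ᵀx=15.310745  c=𝟙ᵀy=96.442689  D=ac−b²=9.965626
λ₁=(c·0.177−b)/D = (96.442689·0.177−15.310745)/9.965626 = 0.176568
λ₂=(a−b·0.177)/D = (2.533987−15.310745·0.177)/9.965626 = -0.017662
w* = 0.176568·x + -0.017662·y:
  w_0 = 0.176568·4.1629 + -0.017662·22.9994 = 0.3288  (Nike)
  w_1 = 0.176568·4.7400 + -0.017662·24.7477 = 0.3998  (Raytheon)
  w_2 = 0.176568·0.2040 + -0.017662·6.2585 = -0.0745  (Pfizer)
  w_3 = 0.176568·1.9835 + -0.017662·15.0961 = 0.0836  (Exxon)
  w_4 = 0.176568·2.7544 + -0.017662·18.7088 = 0.1559  (Intel)
  w_5 = 0.176568·1.4658 + -0.017662·8.6322 = 0.1064  (Starbucks)
Σw_i=1.0000  μᵀw=0.1770
σ²=wᵀΣw=λ₁·μ_p+λ₂ = 0.176568·0.177 + -0.017662 = 0.013590 ≈ 0.0136

0.0136


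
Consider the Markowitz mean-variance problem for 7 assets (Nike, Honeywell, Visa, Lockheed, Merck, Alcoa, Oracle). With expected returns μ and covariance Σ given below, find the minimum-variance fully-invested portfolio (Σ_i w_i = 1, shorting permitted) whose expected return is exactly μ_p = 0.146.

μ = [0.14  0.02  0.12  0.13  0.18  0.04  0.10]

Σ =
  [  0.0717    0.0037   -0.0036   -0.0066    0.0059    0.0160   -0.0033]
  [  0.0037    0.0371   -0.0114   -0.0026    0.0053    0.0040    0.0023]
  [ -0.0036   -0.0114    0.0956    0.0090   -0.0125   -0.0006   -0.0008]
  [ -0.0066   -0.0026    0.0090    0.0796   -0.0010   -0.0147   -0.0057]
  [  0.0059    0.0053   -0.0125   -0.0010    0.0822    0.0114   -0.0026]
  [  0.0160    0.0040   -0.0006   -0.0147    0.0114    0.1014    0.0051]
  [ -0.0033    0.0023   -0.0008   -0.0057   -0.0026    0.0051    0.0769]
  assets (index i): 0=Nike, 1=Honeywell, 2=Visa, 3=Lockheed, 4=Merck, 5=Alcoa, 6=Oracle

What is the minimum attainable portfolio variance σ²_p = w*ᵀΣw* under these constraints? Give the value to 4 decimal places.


x=Σ⁻¹μ = [2.0563  0.5046  1.5413  1.7854  2.3197  -0.0233  1.6019]
y=Σ⁻¹𝟙 = [12.7736  27.9620  14.4681  15.3460  11.2902  7.0845  13.9156]
a=μᵀx=1.291835  b=𝟙ᵀx=9.785871  c=𝟙ᵀy=102.840013  D=ac−b²=37.089029
λ₁=(c·0.146−b)/D = (102.840013·0.146−9.785871)/37.089029 = 0.140979
λ₂=(a−b·0.146)/D = (1.291835−9.785871·0.146)/37.089029 = -0.003691
w* = 0.140979·x + -0.003691·y:
  w_0 = 0.140979·2.0563 + -0.003691·12.7736 = 0.2427  (Nike)
  w_1 = 0.140979·0.5046 + -0.003691·27.9620 = -0.0321  (Honeywell)
  w_2 = 0.140979·1.5413 + -0.003691·14.4681 = 0.1639  (Visa)
  w_3 = 0.140979·1.7854 + -0.003691·15.3460 = 0.1951  (Lockheed)
  w_4 = 0.140979·2.3197 + -0.003691·11.2902 = 0.2853  (Merck)
  w_5 = 0.140979·-0.0233 + -0.003691·7.0845 = -0.0294  (Alcoa)
  w_6 = 0.140979·1.6019 + -0.003691·13.9156 = 0.1745  (Oracle)
Σw_i=1.0000  μᵀw=0.1460
σ²=wᵀΣw=λ₁·μ_p+λ₂ = 0.140979·0.146 + -0.003691 = 0.016892 ≈ 0.0169

0.0169


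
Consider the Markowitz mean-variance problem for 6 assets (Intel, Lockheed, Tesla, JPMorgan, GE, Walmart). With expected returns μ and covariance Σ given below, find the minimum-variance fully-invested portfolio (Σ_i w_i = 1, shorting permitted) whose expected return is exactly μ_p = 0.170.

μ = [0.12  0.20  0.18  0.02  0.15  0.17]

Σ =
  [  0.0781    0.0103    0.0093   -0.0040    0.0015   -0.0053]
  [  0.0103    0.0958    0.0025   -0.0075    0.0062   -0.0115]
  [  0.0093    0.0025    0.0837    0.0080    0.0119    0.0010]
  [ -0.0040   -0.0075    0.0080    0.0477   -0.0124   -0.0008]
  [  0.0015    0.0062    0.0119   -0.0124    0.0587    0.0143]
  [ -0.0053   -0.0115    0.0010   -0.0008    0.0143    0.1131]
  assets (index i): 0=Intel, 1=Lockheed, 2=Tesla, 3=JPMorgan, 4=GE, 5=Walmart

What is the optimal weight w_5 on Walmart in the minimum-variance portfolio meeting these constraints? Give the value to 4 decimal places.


u=Σ⁻¹μ = [1.2009  2.0669  1.5709  1.0867  1.8447  1.5301]
v=Σ⁻¹𝟙 = [12.4188  10.9682  4.8601  27.8436  18.4189  8.3641]
a=μᵀu=1.398823  b=𝟙ᵀu=9.300304  c=𝟙ᵀv=82.873639  D=ac−b²=29.429864
λ₁=(c·0.170−b)/D = (82.873639·0.170−9.300304)/29.429864 = 0.162699
λ₂=(a−b·0.170)/D = (1.398823−9.300304·0.170)/29.429864 = -0.006192
w* = 0.162699·u + -0.006192·v:
  w_0 = 0.162699·1.2009 + -0.006192·12.4188 = 0.1185  (Intel)
  w_1 = 0.162699·2.0669 + -0.006192·10.9682 = 0.2684  (Lockheed)
  w_2 = 0.162699·1.5709 + -0.006192·4.8601 = 0.2255  (Tesla)
  w_3 = 0.162699·1.0867 + -0.006192·27.8436 = 0.0044  (JPMorgan)
  w_4 = 0.162699·1.8447 + -0.006192·18.4189 = 0.1861  (GE)
  w_5 = 0.162699·1.5301 + -0.006192·8.3641 = 0.1972  (Walmart)
Σw_i=1.0000  μᵀw=0.1700
σ²=wᵀΣw=λ₁·μ_p+λ₂ = 0.162699·0.170 + -0.006192 = 0.021467 ≈ 0.0215

0.1972


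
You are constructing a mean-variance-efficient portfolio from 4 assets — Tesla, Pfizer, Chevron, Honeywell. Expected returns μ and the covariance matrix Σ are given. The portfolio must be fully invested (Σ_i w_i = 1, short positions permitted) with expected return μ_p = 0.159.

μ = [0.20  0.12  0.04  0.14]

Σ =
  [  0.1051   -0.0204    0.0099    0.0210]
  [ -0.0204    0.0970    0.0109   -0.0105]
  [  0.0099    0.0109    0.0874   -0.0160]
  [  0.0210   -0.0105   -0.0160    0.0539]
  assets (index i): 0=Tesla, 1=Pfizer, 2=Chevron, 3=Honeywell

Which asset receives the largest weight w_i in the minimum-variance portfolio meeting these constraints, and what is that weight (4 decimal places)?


x=Σ⁻¹μ = [1.7252  1.8080  0.4798  2.4199]
y=Σ⁻¹𝟙 = [6.1973  12.5573  13.2985  22.5322]
a=μᵀx=0.919964  b=𝟙ᵀx=6.432785  c=𝟙ᵀy=54.585276  D=ac−b²=8.835744
λ₁=(c·0.159−b)/D = (54.585276·0.159−6.432785)/8.835744 = 0.254226
λ₂=(a−b·0.159)/D = (0.919964−6.432785·0.159)/8.835744 = -0.011640
w* = 0.254226·x + -0.011640·y:
  w_0 = 0.254226·1.7252 + -0.011640·6.1973 = 0.3664  (Tesla)
  w_1 = 0.254226·1.8080 + -0.011640·12.5573 = 0.3135  (Pfizer)
  w_2 = 0.254226·0.4798 + -0.011640·13.2985 = -0.0328  (Chevron)
  w_3 = 0.254226·2.4199 + -0.011640·22.5322 = 0.3529  (Honeywell)
Σw_i=1.0000  μᵀw=0.1590
σ²=wᵀΣw=λ₁·μ_p+λ₂ = 0.254226·0.159 + -0.011640 = 0.028782 ≈ 0.0288

Tesla (0.3664)


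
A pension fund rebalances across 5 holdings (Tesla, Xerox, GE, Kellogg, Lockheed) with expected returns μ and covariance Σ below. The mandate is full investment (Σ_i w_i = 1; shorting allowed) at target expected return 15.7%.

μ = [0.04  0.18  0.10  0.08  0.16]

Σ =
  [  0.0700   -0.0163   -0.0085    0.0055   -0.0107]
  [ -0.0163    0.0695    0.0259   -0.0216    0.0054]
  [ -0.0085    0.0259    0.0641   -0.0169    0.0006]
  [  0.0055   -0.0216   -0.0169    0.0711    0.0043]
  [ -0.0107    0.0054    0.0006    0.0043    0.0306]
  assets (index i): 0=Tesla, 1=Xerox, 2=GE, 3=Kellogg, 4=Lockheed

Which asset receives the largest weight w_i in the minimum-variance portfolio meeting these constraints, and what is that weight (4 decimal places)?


p=Σ⁻¹μ = [2.0082  2.7941  1.1161  1.7715  5.1671]
q=Σ⁻¹𝟙 = [24.1384  17.1013  16.6319  19.2248  35.0748]
a=μᵀp=1.663321  b=𝟙ᵀp=12.856912  c=𝟙ᵀq=112.171207  D=ac−b²=21.276562
λ₁=(c·0.157−b)/D = (112.171207·0.157−12.856912)/21.276562 = 0.223437
λ₂=(a−b·0.157)/D = (1.663321−12.856912·0.157)/21.276562 = -0.016695
w* = 0.223437·p + -0.016695·q:
  w_0 = 0.223437·2.0082 + -0.016695·24.1384 = 0.0457  (Tesla)
  w_1 = 0.223437·2.7941 + -0.016695·17.1013 = 0.3388  (Xerox)
  w_2 = 0.223437·1.1161 + -0.016695·16.6319 = -0.0283  (GE)
  w_3 = 0.223437·1.7715 + -0.016695·19.2248 = 0.0748  (Kellogg)
  w_4 = 0.223437·5.1671 + -0.016695·35.0748 = 0.5689  (Lockheed)
Σw_i=1.0000  μᵀw=0.1570
σ²=wᵀΣw=λ₁·μ_p+λ₂ = 0.223437·0.157 + -0.016695 = 0.018384 ≈ 0.0184

Lockheed (0.5689)


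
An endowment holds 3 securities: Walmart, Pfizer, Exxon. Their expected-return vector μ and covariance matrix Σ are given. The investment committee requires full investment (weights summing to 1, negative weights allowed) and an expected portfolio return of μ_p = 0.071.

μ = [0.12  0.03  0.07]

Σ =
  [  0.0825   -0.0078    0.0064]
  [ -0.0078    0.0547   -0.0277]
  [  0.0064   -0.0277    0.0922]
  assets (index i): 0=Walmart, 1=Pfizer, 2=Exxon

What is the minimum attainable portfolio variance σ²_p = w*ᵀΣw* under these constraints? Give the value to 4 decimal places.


0.0177

g=Σ⁻¹μ = [1.4956  1.2898  1.0429]
h=Σ⁻¹𝟙 = [13.4715  29.7471  18.8479]
a=μᵀg=0.291170  b=𝟙ᵀg=3.828347  c=𝟙ᵀh=62.066486  D=ac−b²=3.415660
λ₁=(c·0.071−b)/D = (62.066486·0.071−3.828347)/3.415660 = 0.169330
λ₂=(a−b·0.071)/D = (0.291170−3.828347·0.071)/3.415660 = 0.005667
w* = 0.169330·g + 0.005667·h:
  w_0 = 0.169330·1.4956 + 0.005667·13.4715 = 0.3296  (Walmart)
  w_1 = 0.169330·1.2898 + 0.005667·29.7471 = 0.3870  (Pfizer)
  w_2 = 0.169330·1.0429 + 0.005667·18.8479 = 0.2834  (Exxon)
Σw_i=1.0000  μᵀw=0.0710
σ²=wᵀΣw=λ₁·μ_p+λ₂ = 0.169330·0.071 + 0.005667 = 0.017690 ≈ 0.0177


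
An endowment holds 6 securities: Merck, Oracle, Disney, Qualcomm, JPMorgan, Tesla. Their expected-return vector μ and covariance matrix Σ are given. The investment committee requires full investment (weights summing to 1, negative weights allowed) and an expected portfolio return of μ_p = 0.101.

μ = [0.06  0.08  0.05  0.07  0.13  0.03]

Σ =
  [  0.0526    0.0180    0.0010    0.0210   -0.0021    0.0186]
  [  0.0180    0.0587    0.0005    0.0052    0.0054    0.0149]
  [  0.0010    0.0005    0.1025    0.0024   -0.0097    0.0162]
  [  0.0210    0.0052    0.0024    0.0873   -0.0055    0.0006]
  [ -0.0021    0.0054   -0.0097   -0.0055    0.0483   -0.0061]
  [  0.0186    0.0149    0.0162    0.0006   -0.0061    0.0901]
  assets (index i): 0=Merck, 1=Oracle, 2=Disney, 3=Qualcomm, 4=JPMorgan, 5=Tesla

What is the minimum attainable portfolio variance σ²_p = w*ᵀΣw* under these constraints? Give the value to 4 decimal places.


0.0182

g=Σ⁻¹μ = [0.6134  0.8018  0.7107  0.7672  2.8757  0.1356]
h=Σ⁻¹𝟙 = [10.3694  8.8580  10.5504  9.6234  24.2854  7.1764]
a=μᵀg=0.568099  b=𝟙ᵀg=5.904362  c=𝟙ᵀh=70.863076  D=ac−b²=5.395745
λ₁=(c·0.101−b)/D = (70.863076·0.101−5.904362)/5.395745 = 0.232185
λ₂=(a−b·0.101)/D = (0.568099−5.904362·0.101)/5.395745 = -0.005234
w* = 0.232185·g + -0.005234·h:
  w_0 = 0.232185·0.6134 + -0.005234·10.3694 = 0.0881  (Merck)
  w_1 = 0.232185·0.8018 + -0.005234·8.8580 = 0.1398  (Oracle)
  w_2 = 0.232185·0.7107 + -0.005234·10.5504 = 0.1098  (Disney)
  w_3 = 0.232185·0.7672 + -0.005234·9.6234 = 0.1278  (Qualcomm)
  w_4 = 0.232185·2.8757 + -0.005234·24.2854 = 0.5406  (JPMorgan)
  w_5 = 0.232185·0.1356 + -0.005234·7.1764 = -0.0061  (Tesla)
Σw_i=1.0000  μᵀw=0.1010
σ²=wᵀΣw=λ₁·μ_p+λ₂ = 0.232185·0.101 + -0.005234 = 0.018217 ≈ 0.0182


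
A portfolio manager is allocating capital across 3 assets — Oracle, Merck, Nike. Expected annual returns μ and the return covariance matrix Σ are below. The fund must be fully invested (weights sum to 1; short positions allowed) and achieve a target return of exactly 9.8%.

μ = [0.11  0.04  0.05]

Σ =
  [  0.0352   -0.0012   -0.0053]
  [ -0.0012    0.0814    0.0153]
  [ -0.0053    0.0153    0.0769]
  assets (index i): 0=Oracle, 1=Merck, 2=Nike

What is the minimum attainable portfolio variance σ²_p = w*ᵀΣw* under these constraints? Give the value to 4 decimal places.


x=Σ⁻¹μ = [3.2583  0.3896  0.7972]
y=Σ⁻¹𝟙 = [30.7284  10.2802  13.0764]
a=μᵀx=0.413861  b=𝟙ᵀx=4.445154  c=𝟙ᵀy=54.084991  D=ac−b²=2.624282
λ₁=(c·0.098−b)/D = (54.084991·0.098−4.445154)/2.624282 = 0.325870
λ₂=(a−b·0.098)/D = (0.413861−4.445154·0.098)/2.624282 = -0.008293
w* = 0.325870·x + -0.008293·y:
  w_0 = 0.325870·3.2583 + -0.008293·30.7284 = 0.8069  (Oracle)
  w_1 = 0.325870·0.3896 + -0.008293·10.2802 = 0.0417  (Merck)
  w_2 = 0.325870·0.7972 + -0.008293·13.0764 = 0.1514  (Nike)
Σw_i=1.0000  μᵀw=0.0980
σ²=wᵀΣw=λ₁·μ_p+λ₂ = 0.325870·0.098 + -0.008293 = 0.023642 ≈ 0.0236

0.0236


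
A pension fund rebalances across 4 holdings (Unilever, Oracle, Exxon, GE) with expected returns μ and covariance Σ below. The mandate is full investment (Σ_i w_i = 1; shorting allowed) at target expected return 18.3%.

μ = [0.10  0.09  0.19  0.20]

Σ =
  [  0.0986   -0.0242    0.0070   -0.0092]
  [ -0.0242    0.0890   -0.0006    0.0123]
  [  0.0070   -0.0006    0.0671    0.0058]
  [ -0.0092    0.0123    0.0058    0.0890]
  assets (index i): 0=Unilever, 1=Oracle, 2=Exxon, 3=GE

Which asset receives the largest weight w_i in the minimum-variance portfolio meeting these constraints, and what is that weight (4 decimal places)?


Exxon (0.4785)

x=Σ⁻¹μ = [1.2963  1.0953  2.5277  2.0651]
y=Σ⁻¹𝟙 = [13.5053  13.6235  12.7588  9.9177]
a=μᵀx=1.121480  b=𝟙ᵀx=6.984362  c=𝟙ᵀy=49.805342  D=ac−b²=7.074397
λ₁=(c·0.183−b)/D = (49.805342·0.183−6.984362)/7.074397 = 0.301088
λ₂=(a−b·0.183)/D = (1.121480−6.984362·0.183)/7.074397 = -0.022144
w* = 0.301088·x + -0.022144·y:
  w_0 = 0.301088·1.2963 + -0.022144·13.5053 = 0.0912  (Unilever)
  w_1 = 0.301088·1.0953 + -0.022144·13.6235 = 0.0281  (Oracle)
  w_2 = 0.301088·2.5277 + -0.022144·12.7588 = 0.4785  (Exxon)
  w_3 = 0.301088·2.0651 + -0.022144·9.9177 = 0.4022  (GE)
Σw_i=1.0000  μᵀw=0.1830
σ²=wᵀΣw=λ₁·μ_p+λ₂ = 0.301088·0.183 + -0.022144 = 0.032955 ≈ 0.0330


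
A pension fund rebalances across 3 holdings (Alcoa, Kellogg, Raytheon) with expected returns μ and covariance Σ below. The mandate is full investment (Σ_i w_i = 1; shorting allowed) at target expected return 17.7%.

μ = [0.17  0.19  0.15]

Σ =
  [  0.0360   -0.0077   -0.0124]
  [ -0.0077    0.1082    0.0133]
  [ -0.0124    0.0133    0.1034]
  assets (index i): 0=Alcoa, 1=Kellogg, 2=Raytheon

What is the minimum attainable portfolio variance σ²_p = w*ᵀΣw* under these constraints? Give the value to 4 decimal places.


0.0247

u=Σ⁻¹μ = [5.7892  1.9349  1.8960]
v=Σ⁻¹𝟙 = [34.2441  10.1459  12.4728]
a=μᵀu=1.636201  b=𝟙ᵀu=9.620137  c=𝟙ᵀv=56.862786  D=ac−b²=0.491908
λ₁=(c·0.177−b)/D = (56.862786·0.177−9.620137)/0.491908 = 0.903779
λ₂=(a−b·0.177)/D = (1.636201−9.620137·0.177)/0.491908 = -0.135317
w* = 0.903779·u + -0.135317·v:
  w_0 = 0.903779·5.7892 + -0.135317·34.2441 = 0.5983  (Alcoa)
  w_1 = 0.903779·1.9349 + -0.135317·10.1459 = 0.3758  (Kellogg)
  w_2 = 0.903779·1.8960 + -0.135317·12.4728 = 0.0258  (Raytheon)
Σw_i=1.0000  μᵀw=0.1770
σ²=wᵀΣw=λ₁·μ_p+λ₂ = 0.903779·0.177 + -0.135317 = 0.024652 ≈ 0.0247


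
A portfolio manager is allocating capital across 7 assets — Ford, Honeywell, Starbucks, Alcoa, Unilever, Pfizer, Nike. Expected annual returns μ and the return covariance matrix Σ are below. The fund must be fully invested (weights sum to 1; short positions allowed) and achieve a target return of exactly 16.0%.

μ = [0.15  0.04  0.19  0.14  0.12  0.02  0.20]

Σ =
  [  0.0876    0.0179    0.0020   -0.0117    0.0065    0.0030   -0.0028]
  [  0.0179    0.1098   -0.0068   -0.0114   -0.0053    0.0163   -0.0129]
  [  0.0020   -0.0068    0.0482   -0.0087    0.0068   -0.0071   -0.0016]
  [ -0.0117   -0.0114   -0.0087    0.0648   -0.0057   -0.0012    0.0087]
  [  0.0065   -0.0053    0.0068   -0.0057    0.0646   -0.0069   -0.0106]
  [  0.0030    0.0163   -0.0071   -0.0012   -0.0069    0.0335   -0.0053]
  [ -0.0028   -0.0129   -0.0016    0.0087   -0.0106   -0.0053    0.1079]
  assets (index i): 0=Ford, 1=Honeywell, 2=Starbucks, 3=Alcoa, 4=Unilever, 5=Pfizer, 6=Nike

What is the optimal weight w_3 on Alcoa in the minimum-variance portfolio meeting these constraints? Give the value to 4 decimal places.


0.2133

x=Σ⁻¹μ = [1.7202  0.7593  4.6066  3.1605  2.0915  1.9265  2.1026]
y=Σ⁻¹𝟙 = [9.7125  8.6038  28.9213  23.3408  20.4121  38.0162  12.9680]
a=μᵀx=2.316150  b=𝟙ᵀx=16.367170  c=𝟙ᵀy=141.974795  D=ac−b²=60.950663
λ₁=(c·0.160−b)/D = (141.974795·0.160−16.367170)/60.950663 = 0.104163
λ₂=(a−b·0.160)/D = (2.316150−16.367170·0.160)/60.950663 = -0.004965
w* = 0.104163·x + -0.004965·y:
  w_0 = 0.104163·1.7202 + -0.004965·9.7125 = 0.1310  (Ford)
  w_1 = 0.104163·0.7593 + -0.004965·8.6038 = 0.0364  (Honeywell)
  w_2 = 0.104163·4.6066 + -0.004965·28.9213 = 0.3363  (Starbucks)
  w_3 = 0.104163·3.1605 + -0.004965·23.3408 = 0.2133  (Alcoa)
  w_4 = 0.104163·2.0915 + -0.004965·20.4121 = 0.1165  (Unilever)
  w_5 = 0.104163·1.9265 + -0.004965·38.0162 = 0.0119  (Pfizer)
  w_6 = 0.104163·2.1026 + -0.004965·12.9680 = 0.1546  (Nike)
Σw_i=1.0000  μᵀw=0.1600
σ²=wᵀΣw=λ₁·μ_p+λ₂ = 0.104163·0.160 + -0.004965 = 0.011701 ≈ 0.0117


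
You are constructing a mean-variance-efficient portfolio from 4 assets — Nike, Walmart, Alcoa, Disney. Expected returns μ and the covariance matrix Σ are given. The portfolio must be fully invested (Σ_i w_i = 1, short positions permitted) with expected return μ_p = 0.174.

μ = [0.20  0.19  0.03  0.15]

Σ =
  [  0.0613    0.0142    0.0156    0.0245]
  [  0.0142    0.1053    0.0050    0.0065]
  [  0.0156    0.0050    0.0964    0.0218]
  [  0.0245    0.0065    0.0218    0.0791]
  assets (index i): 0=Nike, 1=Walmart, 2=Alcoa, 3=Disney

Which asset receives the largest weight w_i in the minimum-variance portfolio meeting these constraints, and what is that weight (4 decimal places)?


Nike (0.4342)

g=Σ⁻¹μ = [2.6107  1.4054  -0.4309  1.0910]
h=Σ⁻¹𝟙 = [10.0615  7.3831  6.7671  7.0541]
a=μᵀg=0.939890  b=𝟙ᵀg=4.676212  c=𝟙ᵀh=31.265760  D=ac−b²=7.519412
λ₁=(c·0.174−b)/D = (31.265760·0.174−4.676212)/7.519412 = 0.101608
λ₂=(a−b·0.174)/D = (0.939890−4.676212·0.174)/7.519412 = 0.016787
w* = 0.101608·g + 0.016787·h:
  w_0 = 0.101608·2.6107 + 0.016787·10.0615 = 0.4342  (Nike)
  w_1 = 0.101608·1.4054 + 0.016787·7.3831 = 0.2667  (Walmart)
  w_2 = 0.101608·-0.4309 + 0.016787·6.7671 = 0.0698  (Alcoa)
  w_3 = 0.101608·1.0910 + 0.016787·7.0541 = 0.2293  (Disney)
Σw_i=1.0000  μᵀw=0.1740
σ²=wᵀΣw=λ₁·μ_p+λ₂ = 0.101608·0.174 + 0.016787 = 0.034467 ≈ 0.0345
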